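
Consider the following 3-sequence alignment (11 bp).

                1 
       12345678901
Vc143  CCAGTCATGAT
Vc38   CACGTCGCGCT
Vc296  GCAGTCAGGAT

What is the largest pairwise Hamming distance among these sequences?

Pairwise Hamming distances:
  Vc143 vs Vc38: 5
  Vc143 vs Vc296: 2
  Vc38 vs Vc296: 6
The largest is 6, between Vc38 and Vc296.

6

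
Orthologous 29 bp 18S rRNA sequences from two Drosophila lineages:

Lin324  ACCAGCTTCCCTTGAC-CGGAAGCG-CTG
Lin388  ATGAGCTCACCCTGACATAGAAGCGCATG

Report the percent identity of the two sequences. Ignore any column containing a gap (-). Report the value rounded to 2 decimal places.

70.37%

Excluding the 2 gap columns leaves 27 comparable sites.
Differing sites — 2:C/T; 3:C/G; 8:T/C; 9:C/A; 12:T/C; 18:C/T; 19:G/A; 27:C/A.
19 of the 27 comparable sites match, so the percent identity is 19/27 × 100 = 70.37%.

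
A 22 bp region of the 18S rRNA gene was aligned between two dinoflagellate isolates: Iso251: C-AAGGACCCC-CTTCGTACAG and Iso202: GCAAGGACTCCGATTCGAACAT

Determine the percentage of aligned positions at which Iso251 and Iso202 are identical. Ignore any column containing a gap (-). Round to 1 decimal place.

75.0%

Excluding the 2 gap columns leaves 20 comparable sites.
The sequences differ at positions 1 (C/G), 9 (C/T), 13 (C/A), 18 (T/A), 22 (G/T).
15 of the 20 comparable sites match, so the percent identity is 15/20 × 100 = 75.0%.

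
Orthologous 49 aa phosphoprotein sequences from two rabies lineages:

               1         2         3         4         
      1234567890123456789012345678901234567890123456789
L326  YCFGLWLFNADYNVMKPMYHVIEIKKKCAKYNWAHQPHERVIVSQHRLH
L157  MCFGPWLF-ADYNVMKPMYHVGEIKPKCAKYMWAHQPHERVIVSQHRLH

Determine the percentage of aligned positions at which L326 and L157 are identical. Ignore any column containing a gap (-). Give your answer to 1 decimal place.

89.6%

Excluding the 1 gap column leaves 48 comparable sites.
Mismatches occur at site 1 (Y↔M), site 5 (L↔P), site 22 (I↔G), site 26 (K↔P), site 32 (N↔M).
43 of the 48 comparable sites match, so the percent identity is 43/48 × 100 = 89.6%.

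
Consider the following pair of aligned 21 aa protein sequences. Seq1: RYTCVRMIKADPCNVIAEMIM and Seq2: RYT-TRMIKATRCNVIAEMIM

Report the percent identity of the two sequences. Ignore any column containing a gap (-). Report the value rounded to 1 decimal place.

Excluding the 1 gap column leaves 20 comparable sites.
The sequences differ at positions 5 (V/T), 11 (D/T), 12 (P/R).
17 of the 20 comparable sites match, so the percent identity is 17/20 × 100 = 85.0%.

85.0%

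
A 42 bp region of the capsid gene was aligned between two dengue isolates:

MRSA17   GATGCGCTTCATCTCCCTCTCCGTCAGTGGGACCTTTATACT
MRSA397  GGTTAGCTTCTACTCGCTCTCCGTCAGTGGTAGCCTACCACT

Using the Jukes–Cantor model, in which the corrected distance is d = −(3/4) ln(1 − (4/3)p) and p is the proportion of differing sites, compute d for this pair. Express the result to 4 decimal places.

Differing sites — 2:A/G; 4:G/T; 5:C/A; 11:A/T; 12:T/A; 16:C/G; 31:G/T; 33:C/G; 35:T/C; 37:T/A; 38:A/C; 39:T/C.
p = 12/42 = 0.285714.
d = −0.75 · ln(1 − (4/3)·0.285714) = −0.75 · ln(0.619048) = −0.75 · (-0.479572) = 0.3597.

0.3597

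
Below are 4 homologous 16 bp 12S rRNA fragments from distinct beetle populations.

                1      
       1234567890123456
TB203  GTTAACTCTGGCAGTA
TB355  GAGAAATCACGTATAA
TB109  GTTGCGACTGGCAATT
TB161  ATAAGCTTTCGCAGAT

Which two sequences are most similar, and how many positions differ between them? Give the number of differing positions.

Pairwise Hamming distances:
  TB203 vs TB355: 8
  TB203 vs TB109: 6
  TB203 vs TB161: 7
  TB355 vs TB109: 12
  TB355 vs TB161: 10
  TB109 vs TB161: 10
The smallest is 6, between TB203 and TB109.

6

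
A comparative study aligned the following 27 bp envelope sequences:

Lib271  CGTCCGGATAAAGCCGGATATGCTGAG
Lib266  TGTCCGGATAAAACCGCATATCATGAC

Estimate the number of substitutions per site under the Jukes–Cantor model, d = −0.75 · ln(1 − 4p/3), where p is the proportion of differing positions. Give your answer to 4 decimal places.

0.2635

Differing sites — 1:C/T; 13:G/A; 17:G/C; 22:G/C; 23:C/A; 27:G/C.
p = 6/27 = 0.222222.
d = −0.75 · ln(1 − (4/3)·0.222222) = −0.75 · ln(0.703704) = −0.75 · (-0.351397) = 0.2635.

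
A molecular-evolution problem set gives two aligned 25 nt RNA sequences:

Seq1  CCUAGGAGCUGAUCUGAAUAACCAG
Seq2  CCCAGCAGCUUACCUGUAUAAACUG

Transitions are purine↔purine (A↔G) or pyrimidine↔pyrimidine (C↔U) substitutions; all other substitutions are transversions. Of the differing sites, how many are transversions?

Differing sites — 3:U/C (Ti); 6:G/C (Tv); 11:G/U (Tv); 13:U/C (Ti); 17:A/U (Tv); 22:C/A (Tv); 24:A/U (Tv).
Of the 7 differences, 2 transitions and 5 transversions, so the answer is 5.

5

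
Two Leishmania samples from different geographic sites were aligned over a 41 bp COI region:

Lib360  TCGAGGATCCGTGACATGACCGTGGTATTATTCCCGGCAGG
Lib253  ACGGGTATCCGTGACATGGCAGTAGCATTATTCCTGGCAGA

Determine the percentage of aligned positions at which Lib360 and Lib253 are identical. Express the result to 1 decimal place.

78.0%

Differing sites — 1:T/A; 4:A/G; 6:G/T; 19:A/G; 21:C/A; 24:G/A; 26:T/C; 35:C/T; 41:G/A.
32 of the 41 sites match, so the percent identity is 32/41 × 100 = 78.0%.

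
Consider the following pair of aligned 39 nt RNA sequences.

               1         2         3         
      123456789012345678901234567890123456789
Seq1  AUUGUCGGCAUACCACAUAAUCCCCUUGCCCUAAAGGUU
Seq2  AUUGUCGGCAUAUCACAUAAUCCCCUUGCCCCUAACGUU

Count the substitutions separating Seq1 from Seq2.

The sequences differ at positions 13 (C/U), 32 (U/C), 33 (A/U), 36 (G/C).
That gives 4 mismatches out of 39 aligned sites, so the Hamming distance is 4.

4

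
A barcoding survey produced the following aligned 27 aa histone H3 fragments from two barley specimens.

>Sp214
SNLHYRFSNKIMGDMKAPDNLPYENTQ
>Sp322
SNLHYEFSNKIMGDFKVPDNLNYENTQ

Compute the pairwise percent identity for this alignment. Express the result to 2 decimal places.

The sequences differ at positions 6 (R/E), 15 (M/F), 17 (A/V), 22 (P/N).
23 of the 27 sites match, so the percent identity is 23/27 × 100 = 85.19%.

85.19%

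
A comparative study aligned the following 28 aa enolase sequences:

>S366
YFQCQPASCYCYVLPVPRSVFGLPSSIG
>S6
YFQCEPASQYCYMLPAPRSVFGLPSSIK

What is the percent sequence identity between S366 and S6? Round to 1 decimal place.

82.1%

The sequences differ at positions 5 (Q/E), 9 (C/Q), 13 (V/M), 16 (V/A), 28 (G/K).
23 of the 28 sites match, so the percent identity is 23/28 × 100 = 82.1%.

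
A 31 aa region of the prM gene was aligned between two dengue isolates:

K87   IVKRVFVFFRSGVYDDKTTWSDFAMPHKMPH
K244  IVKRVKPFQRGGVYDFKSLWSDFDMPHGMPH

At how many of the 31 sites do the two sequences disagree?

9

Mismatches occur at site 6 (F↔K), site 7 (V↔P), site 9 (F↔Q), site 11 (S↔G), site 16 (D↔F), site 18 (T↔S), site 19 (T↔L), site 24 (A↔D), site 28 (K↔G).
That gives 9 mismatches out of 31 aligned sites, so the Hamming distance is 9.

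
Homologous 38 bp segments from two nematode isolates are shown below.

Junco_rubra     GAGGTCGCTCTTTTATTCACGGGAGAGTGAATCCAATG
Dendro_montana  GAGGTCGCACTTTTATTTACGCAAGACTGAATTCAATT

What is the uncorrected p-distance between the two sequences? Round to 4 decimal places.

The sequences differ at positions 9 (T/A), 18 (C/T), 22 (G/C), 23 (G/A), 27 (G/C), 33 (C/T), 38 (G/T).
There are 7 differences over 38 sites, so p = 7/38 = 0.1842.

0.1842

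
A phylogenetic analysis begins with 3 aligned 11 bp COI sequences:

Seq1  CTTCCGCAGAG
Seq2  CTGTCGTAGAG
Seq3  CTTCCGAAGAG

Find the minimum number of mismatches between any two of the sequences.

Pairwise Hamming distances:
  Seq1 vs Seq2: 3
  Seq1 vs Seq3: 1
  Seq2 vs Seq3: 3
The smallest is 1, between Seq1 and Seq3.

1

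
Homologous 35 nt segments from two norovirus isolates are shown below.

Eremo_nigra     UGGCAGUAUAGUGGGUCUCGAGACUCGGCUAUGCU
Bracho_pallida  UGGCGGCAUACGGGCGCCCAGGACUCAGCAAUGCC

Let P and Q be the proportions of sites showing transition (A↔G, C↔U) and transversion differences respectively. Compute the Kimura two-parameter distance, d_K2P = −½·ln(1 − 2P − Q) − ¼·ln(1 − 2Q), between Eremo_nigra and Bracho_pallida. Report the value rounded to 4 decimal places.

The sequences differ at positions 5 (A/G, transition), 7 (U/C, transition), 11 (G/C, transversion), 12 (U/G, transversion), 15 (G/C, transversion), 16 (U/G, transversion), 18 (U/C, transition), 20 (G/A, transition), 21 (A/G, transition), 27 (G/A, transition), 30 (U/A, transversion), 35 (U/C, transition).
Of the 12 differences, 7 transitions and 5 transversions over 35 sites: P = 7/35 = 0.200000, Q = 5/35 = 0.142857.
d = −0.5·ln(0.457143) − 0.25·ln(0.714286) = −0.5·(-0.782759) − 0.25·(-0.336472) = 0.4755.

0.4755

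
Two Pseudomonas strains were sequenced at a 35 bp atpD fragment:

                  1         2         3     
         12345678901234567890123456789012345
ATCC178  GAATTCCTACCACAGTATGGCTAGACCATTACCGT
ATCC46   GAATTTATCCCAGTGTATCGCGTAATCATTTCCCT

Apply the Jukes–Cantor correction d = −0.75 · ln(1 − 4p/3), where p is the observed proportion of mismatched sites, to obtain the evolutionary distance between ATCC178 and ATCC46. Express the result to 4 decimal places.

The sequences differ at positions 6 (C/T), 7 (C/A), 9 (A/C), 13 (C/G), 14 (A/T), 19 (G/C), 22 (T/G), 23 (A/T), 24 (G/A), 26 (C/T), 31 (A/T), 34 (G/C).
p = 12/35 = 0.342857.
d = −0.75 · ln(1 − (4/3)·0.342857) = −0.75 · ln(0.542857) = −0.75 · (-0.610909) = 0.4582.

0.4582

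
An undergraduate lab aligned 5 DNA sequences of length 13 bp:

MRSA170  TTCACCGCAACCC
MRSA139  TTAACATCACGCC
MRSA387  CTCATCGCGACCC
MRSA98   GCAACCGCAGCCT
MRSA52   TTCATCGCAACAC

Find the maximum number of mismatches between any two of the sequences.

Pairwise Hamming distances:
  MRSA170 vs MRSA139: 5
  MRSA170 vs MRSA387: 3
  MRSA170 vs MRSA98: 5
  MRSA170 vs MRSA52: 2
  MRSA139 vs MRSA387: 8
  MRSA139 vs MRSA98: 7
  MRSA139 vs MRSA52: 7
  MRSA387 vs MRSA98: 7
  MRSA387 vs MRSA52: 3
  MRSA98 vs MRSA52: 7
The largest is 8, between MRSA139 and MRSA387.

8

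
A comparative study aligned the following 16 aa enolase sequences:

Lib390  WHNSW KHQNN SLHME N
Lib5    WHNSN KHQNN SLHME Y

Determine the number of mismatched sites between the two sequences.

The sequences differ at positions 5 (W/N), 16 (N/Y).
That gives 2 mismatches out of 16 aligned sites, so the Hamming distance is 2.

2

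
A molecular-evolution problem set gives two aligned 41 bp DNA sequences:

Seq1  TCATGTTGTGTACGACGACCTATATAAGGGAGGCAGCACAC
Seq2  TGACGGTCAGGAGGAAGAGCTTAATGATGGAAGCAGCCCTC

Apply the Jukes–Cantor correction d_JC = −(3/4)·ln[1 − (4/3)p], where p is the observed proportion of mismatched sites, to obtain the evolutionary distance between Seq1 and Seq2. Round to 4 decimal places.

0.5510

The sequences differ at positions 2 (C/G), 4 (T/C), 6 (T/G), 8 (G/C), 9 (T/A), 11 (T/G), 13 (C/G), 16 (C/A), 19 (C/G), 22 (A/T), 23 (T/A), 26 (A/G), 28 (G/T), 32 (G/A), 38 (A/C), 40 (A/T).
p = 16/41 = 0.390244.
d = −0.75 · ln(1 − (4/3)·0.390244) = −0.75 · ln(0.479675) = −0.75 · (-0.734646) = 0.5510.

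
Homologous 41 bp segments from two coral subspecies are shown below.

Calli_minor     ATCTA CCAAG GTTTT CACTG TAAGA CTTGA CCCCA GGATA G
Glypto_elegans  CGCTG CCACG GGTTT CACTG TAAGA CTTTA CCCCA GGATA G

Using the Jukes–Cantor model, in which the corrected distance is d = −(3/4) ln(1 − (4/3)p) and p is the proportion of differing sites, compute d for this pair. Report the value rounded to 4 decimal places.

Mismatches occur at site 1 (A→C), site 2 (T→G), site 5 (A→G), site 9 (A→C), site 12 (T→G), site 29 (G→T).
p = 6/41 = 0.146341.
d = −0.75 · ln(1 − (4/3)·0.146341) = −0.75 · ln(0.804879) = −0.75 · (-0.217063) = 0.1628.

0.1628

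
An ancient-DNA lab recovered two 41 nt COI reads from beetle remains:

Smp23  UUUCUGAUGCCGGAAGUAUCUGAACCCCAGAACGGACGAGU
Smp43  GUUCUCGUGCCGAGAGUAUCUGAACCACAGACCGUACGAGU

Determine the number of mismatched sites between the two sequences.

The sequences differ at positions 1 (U/G), 6 (G/C), 7 (A/G), 13 (G/A), 14 (A/G), 27 (C/A), 32 (A/C), 35 (G/U).
That gives 8 mismatches out of 41 aligned sites, so the Hamming distance is 8.

8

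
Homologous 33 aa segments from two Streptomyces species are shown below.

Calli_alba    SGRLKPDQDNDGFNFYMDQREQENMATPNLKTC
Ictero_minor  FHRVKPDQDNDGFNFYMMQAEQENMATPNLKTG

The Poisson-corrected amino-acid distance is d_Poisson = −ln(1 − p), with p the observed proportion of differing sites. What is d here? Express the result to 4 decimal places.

Mismatches occur at site 1 (S→F), site 2 (G→H), site 4 (L→V), site 18 (D→M), site 20 (R→A), site 33 (C→G).
p = 6/33 = 0.181818.
d = −ln(1 − 0.181818) = −ln(0.818182) = 0.2007.

0.2007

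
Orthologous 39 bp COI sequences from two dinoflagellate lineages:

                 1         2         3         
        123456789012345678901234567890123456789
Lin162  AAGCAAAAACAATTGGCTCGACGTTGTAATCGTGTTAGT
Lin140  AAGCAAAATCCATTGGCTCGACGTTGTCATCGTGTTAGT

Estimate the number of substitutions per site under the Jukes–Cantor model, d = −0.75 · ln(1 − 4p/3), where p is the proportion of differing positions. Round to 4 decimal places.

0.0812

Differing sites — 9:A/T; 11:A/C; 28:A/C.
p = 3/39 = 0.076923.
d = −0.75 · ln(1 − (4/3)·0.076923) = −0.75 · ln(0.897436) = −0.75 · (-0.108213) = 0.0812.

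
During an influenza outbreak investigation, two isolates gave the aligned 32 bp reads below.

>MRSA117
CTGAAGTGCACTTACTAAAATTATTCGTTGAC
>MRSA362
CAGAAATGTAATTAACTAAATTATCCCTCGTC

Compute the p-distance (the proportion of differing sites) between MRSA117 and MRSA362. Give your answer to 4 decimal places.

0.3438

Mismatches occur at site 2 (T↔A), site 6 (G↔A), site 9 (C↔T), site 11 (C↔A), site 15 (C↔A), site 16 (T↔C), site 17 (A↔T), site 25 (T↔C), site 27 (G↔C), site 29 (T↔C), site 31 (A↔T).
There are 11 differences over 32 sites, so p = 11/32 = 0.3438.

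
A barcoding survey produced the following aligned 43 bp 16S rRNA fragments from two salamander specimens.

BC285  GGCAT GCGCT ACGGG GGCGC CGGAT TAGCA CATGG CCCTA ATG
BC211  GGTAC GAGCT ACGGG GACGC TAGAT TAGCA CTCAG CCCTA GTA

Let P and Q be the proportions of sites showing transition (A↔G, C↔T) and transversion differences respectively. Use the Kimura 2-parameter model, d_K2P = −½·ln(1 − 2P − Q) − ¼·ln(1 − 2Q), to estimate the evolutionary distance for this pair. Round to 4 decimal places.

Mismatches occur at site 3 (C↔T, transition), site 5 (T↔C, transition), site 7 (C↔A, transversion), site 17 (G↔A, transition), site 21 (C↔T, transition), site 22 (G↔A, transition), site 32 (A↔T, transversion), site 33 (T↔C, transition), site 34 (G↔A, transition), site 41 (A↔G, transition), site 43 (G↔A, transition).
Of the 11 differences, 9 transitions and 2 transversions over 43 sites: P = 9/43 = 0.209302, Q = 2/43 = 0.046512.
d = −0.5·ln(0.534884) − 0.25·ln(0.906976) = −0.5·(-0.625705) − 0.25·(-0.097639) = 0.3373.

0.3373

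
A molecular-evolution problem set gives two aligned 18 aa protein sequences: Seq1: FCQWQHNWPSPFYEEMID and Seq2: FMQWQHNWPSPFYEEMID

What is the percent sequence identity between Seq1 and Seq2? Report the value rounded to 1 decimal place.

The sequences differ at position 2 (C/M).
17 of the 18 sites match, so the percent identity is 17/18 × 100 = 94.4%.

94.4%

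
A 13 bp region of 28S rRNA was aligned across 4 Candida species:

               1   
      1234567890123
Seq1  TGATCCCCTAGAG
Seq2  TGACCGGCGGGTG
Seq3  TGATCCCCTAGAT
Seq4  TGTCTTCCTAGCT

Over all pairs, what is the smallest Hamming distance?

Pairwise Hamming distances:
  Seq1 vs Seq2: 6
  Seq1 vs Seq3: 1
  Seq1 vs Seq4: 6
  Seq2 vs Seq3: 7
  Seq2 vs Seq4: 8
  Seq3 vs Seq4: 5
The smallest is 1, between Seq1 and Seq3.

1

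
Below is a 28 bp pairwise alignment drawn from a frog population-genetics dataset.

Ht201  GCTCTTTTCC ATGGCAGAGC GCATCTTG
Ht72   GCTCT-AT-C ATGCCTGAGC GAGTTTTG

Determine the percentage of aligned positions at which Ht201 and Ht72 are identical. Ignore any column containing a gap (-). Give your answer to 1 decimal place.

Excluding the 2 gap columns leaves 26 comparable sites.
The sequences differ at positions 7 (T/A), 14 (G/C), 16 (A/T), 22 (C/A), 23 (A/G), 25 (C/T).
20 of the 26 comparable sites match, so the percent identity is 20/26 × 100 = 76.9%.

76.9%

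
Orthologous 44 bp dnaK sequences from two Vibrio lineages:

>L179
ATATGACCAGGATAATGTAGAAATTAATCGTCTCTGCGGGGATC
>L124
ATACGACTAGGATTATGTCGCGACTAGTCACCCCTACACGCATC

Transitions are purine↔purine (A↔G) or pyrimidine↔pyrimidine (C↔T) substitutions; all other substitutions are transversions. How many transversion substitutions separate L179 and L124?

Mismatches occur at site 4 (T↔C, transition), site 8 (C↔T, transition), site 14 (A↔T, transversion), site 19 (A↔C, transversion), site 21 (A↔C, transversion), site 22 (A↔G, transition), site 24 (T↔C, transition), site 27 (A↔G, transition), site 30 (G↔A, transition), site 31 (T↔C, transition), site 33 (T↔C, transition), site 36 (G↔A, transition), site 38 (G↔A, transition), site 39 (G↔C, transversion), site 41 (G↔C, transversion).
Of the 15 differences, 10 transitions and 5 transversions, so the answer is 5.

5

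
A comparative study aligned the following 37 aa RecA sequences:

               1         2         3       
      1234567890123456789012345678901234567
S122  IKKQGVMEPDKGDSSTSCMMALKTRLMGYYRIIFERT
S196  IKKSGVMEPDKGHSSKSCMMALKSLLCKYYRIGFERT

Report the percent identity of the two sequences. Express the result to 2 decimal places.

78.38%

Differing sites — 4:Q/S; 13:D/H; 16:T/K; 24:T/S; 25:R/L; 27:M/C; 28:G/K; 33:I/G.
29 of the 37 sites match, so the percent identity is 29/37 × 100 = 78.38%.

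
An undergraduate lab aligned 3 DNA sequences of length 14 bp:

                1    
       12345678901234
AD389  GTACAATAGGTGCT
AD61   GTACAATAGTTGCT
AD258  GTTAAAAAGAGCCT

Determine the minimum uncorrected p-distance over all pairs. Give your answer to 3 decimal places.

0.071

Pairwise Hamming distances:
  AD389 vs AD61: 1
  AD389 vs AD258: 6
  AD61 vs AD258: 6
The smallest is 1 mismatch, between AD389 and AD61; p = 1/14 = 0.071.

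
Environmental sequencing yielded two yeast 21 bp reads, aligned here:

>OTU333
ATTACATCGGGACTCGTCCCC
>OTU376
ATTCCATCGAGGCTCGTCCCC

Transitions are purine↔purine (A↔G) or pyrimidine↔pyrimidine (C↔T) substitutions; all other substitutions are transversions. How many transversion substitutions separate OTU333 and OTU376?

Mismatches occur at site 4 (A→C, transversion), site 10 (G→A, transition), site 12 (A→G, transition).
Of the 3 differences, 2 transitions and 1 transversion, so the answer is 1.

1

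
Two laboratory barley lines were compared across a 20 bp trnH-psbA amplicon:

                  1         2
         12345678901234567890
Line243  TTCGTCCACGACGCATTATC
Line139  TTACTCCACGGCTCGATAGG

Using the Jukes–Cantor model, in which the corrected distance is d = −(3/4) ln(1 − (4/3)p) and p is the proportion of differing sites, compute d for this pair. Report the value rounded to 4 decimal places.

Differing sites — 3:C/A; 4:G/C; 11:A/G; 13:G/T; 15:A/G; 16:T/A; 19:T/G; 20:C/G.
p = 8/20 = 0.400000.
d = −0.75 · ln(1 − (4/3)·0.400000) = −0.75 · ln(0.466667) = −0.75 · (-0.762139) = 0.5716.

0.5716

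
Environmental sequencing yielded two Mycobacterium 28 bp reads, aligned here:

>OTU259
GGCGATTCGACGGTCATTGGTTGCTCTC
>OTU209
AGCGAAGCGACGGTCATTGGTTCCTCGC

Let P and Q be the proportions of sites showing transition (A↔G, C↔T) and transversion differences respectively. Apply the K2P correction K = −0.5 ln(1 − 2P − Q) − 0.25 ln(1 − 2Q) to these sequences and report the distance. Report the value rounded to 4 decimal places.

Mismatches occur at site 1 (G→A, transition), site 6 (T→A, transversion), site 7 (T→G, transversion), site 23 (G→C, transversion), site 27 (T→G, transversion).
Of the 5 differences, 1 transition and 4 transversions over 28 sites: P = 1/28 = 0.035714, Q = 4/28 = 0.142857.
d = −0.5·ln(0.785715) − 0.25·ln(0.714286) = −0.5·(-0.241161) − 0.25·(-0.336472) = 0.2047.

0.2047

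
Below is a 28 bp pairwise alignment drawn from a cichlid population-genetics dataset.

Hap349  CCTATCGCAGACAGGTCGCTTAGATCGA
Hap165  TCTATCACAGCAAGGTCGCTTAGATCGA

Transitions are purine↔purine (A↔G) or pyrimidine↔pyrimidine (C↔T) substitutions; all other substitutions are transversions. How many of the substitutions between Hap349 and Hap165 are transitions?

2

Differing sites — 1:C/T (Ti); 7:G/A (Ti); 11:A/C (Tv); 12:C/A (Tv).
Of the 4 differences, 2 transitions and 2 transversions, so the answer is 2.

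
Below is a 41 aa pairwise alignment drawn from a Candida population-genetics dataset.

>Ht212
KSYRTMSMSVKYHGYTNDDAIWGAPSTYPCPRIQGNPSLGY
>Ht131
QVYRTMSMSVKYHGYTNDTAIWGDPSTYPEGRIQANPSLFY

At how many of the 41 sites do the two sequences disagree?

Differing sites — 1:K/Q; 2:S/V; 19:D/T; 24:A/D; 30:C/E; 31:P/G; 35:G/A; 40:G/F.
That gives 8 mismatches out of 41 aligned sites, so the Hamming distance is 8.

8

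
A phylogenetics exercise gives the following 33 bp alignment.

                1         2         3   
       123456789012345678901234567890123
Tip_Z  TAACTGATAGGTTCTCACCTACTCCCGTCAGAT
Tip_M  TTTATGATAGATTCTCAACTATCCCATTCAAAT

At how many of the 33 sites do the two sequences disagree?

10

The sequences differ at positions 2 (A/T), 3 (A/T), 4 (C/A), 11 (G/A), 18 (C/A), 22 (C/T), 23 (T/C), 26 (C/A), 27 (G/T), 31 (G/A).
That gives 10 mismatches out of 33 aligned sites, so the Hamming distance is 10.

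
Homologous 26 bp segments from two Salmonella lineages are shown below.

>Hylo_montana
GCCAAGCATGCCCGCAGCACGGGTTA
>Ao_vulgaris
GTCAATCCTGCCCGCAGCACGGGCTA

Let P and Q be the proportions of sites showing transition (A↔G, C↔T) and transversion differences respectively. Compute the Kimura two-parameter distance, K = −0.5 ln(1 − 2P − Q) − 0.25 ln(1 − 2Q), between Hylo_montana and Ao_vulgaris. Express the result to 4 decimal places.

0.1729

Mismatches occur at site 2 (C↔T, transition), site 6 (G↔T, transversion), site 8 (A↔C, transversion), site 24 (T↔C, transition).
Of the 4 differences, 2 transitions and 2 transversions over 26 sites: P = 2/26 = 0.076923, Q = 2/26 = 0.076923.
d = −0.5·ln(0.769231) − 0.25·ln(0.846154) = −0.5·(-0.262364) − 0.25·(-0.167054) = 0.1729.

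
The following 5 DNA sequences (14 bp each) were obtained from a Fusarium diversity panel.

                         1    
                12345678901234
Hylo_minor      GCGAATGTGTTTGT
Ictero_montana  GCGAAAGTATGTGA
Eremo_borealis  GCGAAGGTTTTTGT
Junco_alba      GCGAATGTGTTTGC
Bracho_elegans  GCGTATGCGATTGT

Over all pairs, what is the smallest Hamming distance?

Pairwise Hamming distances:
  Hylo_minor vs Ictero_montana: 4
  Hylo_minor vs Eremo_borealis: 2
  Hylo_minor vs Junco_alba: 1
  Hylo_minor vs Bracho_elegans: 3
  Ictero_montana vs Eremo_borealis: 4
  Ictero_montana vs Junco_alba: 4
  Ictero_montana vs Bracho_elegans: 7
  Eremo_borealis vs Junco_alba: 3
  Eremo_borealis vs Bracho_elegans: 5
  Junco_alba vs Bracho_elegans: 4
The smallest is 1, between Hylo_minor and Junco_alba.

1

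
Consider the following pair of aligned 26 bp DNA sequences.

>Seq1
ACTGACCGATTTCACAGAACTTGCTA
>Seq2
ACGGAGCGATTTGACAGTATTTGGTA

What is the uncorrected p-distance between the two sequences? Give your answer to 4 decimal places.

Differing sites — 3:T/G; 6:C/G; 13:C/G; 18:A/T; 20:C/T; 24:C/G.
There are 6 differences over 26 sites, so p = 6/26 = 0.2308.

0.2308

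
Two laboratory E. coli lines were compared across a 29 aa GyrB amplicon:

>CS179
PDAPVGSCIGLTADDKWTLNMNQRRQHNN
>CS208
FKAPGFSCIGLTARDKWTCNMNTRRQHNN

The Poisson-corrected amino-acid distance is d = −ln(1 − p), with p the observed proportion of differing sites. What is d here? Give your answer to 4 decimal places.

0.2763

Differing sites — 1:P/F; 2:D/K; 5:V/G; 6:G/F; 14:D/R; 19:L/C; 23:Q/T.
p = 7/29 = 0.241379.
d = −ln(1 − 0.241379) = −ln(0.758621) = 0.2763.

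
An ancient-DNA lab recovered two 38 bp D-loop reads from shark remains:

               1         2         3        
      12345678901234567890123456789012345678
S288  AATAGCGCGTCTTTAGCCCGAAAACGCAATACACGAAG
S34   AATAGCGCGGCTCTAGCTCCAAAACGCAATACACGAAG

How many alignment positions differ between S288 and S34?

Differing sites — 10:T/G; 13:T/C; 18:C/T; 20:G/C.
That gives 4 mismatches out of 38 aligned sites, so the Hamming distance is 4.

4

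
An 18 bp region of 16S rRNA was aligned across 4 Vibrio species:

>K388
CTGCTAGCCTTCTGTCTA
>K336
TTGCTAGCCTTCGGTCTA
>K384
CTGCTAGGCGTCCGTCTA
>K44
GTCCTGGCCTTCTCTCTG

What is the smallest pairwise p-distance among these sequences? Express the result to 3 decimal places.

Pairwise Hamming distances:
  K388 vs K336: 2
  K388 vs K384: 3
  K388 vs K44: 5
  K336 vs K384: 4
  K336 vs K44: 6
  K384 vs K44: 8
The smallest is 2 mismatches, between K388 and K336; p = 2/18 = 0.111.

0.111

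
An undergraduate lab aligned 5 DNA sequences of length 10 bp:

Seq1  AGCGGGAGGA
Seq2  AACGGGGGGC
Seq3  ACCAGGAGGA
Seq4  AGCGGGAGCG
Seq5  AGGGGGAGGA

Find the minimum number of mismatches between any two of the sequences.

Pairwise Hamming distances:
  Seq1 vs Seq2: 3
  Seq1 vs Seq3: 2
  Seq1 vs Seq4: 2
  Seq1 vs Seq5: 1
  Seq2 vs Seq3: 4
  Seq2 vs Seq4: 4
  Seq2 vs Seq5: 4
  Seq3 vs Seq4: 4
  Seq3 vs Seq5: 3
  Seq4 vs Seq5: 3
The smallest is 1, between Seq1 and Seq5.

1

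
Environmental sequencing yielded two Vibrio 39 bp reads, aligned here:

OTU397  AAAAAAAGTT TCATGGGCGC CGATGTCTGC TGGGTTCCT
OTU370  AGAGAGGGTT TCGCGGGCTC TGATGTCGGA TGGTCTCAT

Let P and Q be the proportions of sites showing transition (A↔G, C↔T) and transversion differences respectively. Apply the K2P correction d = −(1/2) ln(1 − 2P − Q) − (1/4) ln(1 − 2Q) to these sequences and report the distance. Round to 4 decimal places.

0.4607

Mismatches occur at site 2 (A/G, transition), site 4 (A/G, transition), site 6 (A/G, transition), site 7 (A/G, transition), site 13 (A/G, transition), site 14 (T/C, transition), site 19 (G/T, transversion), site 21 (C/T, transition), site 28 (T/G, transversion), site 30 (C/A, transversion), site 34 (G/T, transversion), site 35 (T/C, transition), site 38 (C/A, transversion).
Of the 13 differences, 8 transitions and 5 transversions over 39 sites: P = 8/39 = 0.205128, Q = 5/39 = 0.128205.
d = −0.5·ln(0.461539) − 0.25·ln(0.743590) = −0.5·(-0.773189) − 0.25·(-0.296265) = 0.4607.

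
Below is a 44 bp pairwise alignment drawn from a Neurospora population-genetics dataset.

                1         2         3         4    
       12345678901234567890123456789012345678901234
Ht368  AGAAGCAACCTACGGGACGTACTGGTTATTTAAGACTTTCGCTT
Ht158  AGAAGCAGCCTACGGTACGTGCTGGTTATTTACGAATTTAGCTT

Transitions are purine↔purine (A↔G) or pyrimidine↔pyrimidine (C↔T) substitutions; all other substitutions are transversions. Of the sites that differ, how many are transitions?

Differing sites — 8:A/G (Ti); 16:G/T (Tv); 21:A/G (Ti); 33:A/C (Tv); 36:C/A (Tv); 40:C/A (Tv).
Of the 6 differences, 2 transitions and 4 transversions, so the answer is 2.

2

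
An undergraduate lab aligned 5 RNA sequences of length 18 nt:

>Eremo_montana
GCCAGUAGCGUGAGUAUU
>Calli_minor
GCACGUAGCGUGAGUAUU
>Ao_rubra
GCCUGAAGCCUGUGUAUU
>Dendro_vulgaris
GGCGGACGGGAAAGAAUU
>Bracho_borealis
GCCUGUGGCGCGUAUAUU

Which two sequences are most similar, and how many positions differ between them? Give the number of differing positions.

Pairwise Hamming distances:
  Eremo_montana vs Calli_minor: 2
  Eremo_montana vs Ao_rubra: 4
  Eremo_montana vs Dendro_vulgaris: 8
  Eremo_montana vs Bracho_borealis: 5
  Calli_minor vs Ao_rubra: 5
  Calli_minor vs Dendro_vulgaris: 9
  Calli_minor vs Bracho_borealis: 6
  Ao_rubra vs Dendro_vulgaris: 9
  Ao_rubra vs Bracho_borealis: 5
  Dendro_vulgaris vs Bracho_borealis: 10
The smallest is 2, between Eremo_montana and Calli_minor.

2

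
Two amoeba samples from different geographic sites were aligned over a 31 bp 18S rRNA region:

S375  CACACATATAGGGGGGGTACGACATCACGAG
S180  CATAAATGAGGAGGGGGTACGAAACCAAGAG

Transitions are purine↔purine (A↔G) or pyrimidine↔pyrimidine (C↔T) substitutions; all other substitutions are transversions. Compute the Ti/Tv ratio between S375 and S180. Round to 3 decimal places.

1.250

Mismatches occur at site 3 (C↔T, transition), site 5 (C↔A, transversion), site 8 (A↔G, transition), site 9 (T↔A, transversion), site 10 (A↔G, transition), site 12 (G↔A, transition), site 23 (C↔A, transversion), site 25 (T↔C, transition), site 28 (C↔A, transversion).
Of the 9 differences, 5 transitions and 4 transversions, so Ti/Tv = 5/4 = 1.250.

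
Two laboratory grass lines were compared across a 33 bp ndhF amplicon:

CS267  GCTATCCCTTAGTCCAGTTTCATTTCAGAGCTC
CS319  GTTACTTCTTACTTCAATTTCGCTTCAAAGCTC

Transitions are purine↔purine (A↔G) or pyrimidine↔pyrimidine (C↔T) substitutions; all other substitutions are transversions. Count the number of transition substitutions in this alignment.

9

Mismatches occur at site 2 (C/T, transition), site 5 (T/C, transition), site 6 (C/T, transition), site 7 (C/T, transition), site 12 (G/C, transversion), site 14 (C/T, transition), site 17 (G/A, transition), site 22 (A/G, transition), site 23 (T/C, transition), site 28 (G/A, transition).
Of the 10 differences, 9 transitions and 1 transversion, so the answer is 9.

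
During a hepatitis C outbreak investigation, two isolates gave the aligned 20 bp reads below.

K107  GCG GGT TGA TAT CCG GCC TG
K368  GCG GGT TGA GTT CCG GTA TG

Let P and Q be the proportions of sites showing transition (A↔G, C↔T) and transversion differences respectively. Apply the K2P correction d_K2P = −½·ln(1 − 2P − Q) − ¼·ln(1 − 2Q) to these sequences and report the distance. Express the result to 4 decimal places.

Mismatches occur at site 10 (T↔G, transversion), site 11 (A↔T, transversion), site 17 (C↔T, transition), site 18 (C↔A, transversion).
Of the 4 differences, 1 transition and 3 transversions over 20 sites: P = 1/20 = 0.050000, Q = 3/20 = 0.150000.
d = −0.5·ln(0.750000) − 0.25·ln(0.700000) = −0.5·(-0.287682) − 0.25·(-0.356675) = 0.2330.

0.2330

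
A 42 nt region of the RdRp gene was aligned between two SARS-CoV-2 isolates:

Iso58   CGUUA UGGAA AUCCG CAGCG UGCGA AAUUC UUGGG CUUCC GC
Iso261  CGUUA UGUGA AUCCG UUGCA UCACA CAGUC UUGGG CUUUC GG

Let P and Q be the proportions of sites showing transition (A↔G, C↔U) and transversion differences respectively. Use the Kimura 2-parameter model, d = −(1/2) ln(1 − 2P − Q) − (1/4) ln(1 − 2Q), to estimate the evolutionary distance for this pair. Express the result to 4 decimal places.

The sequences differ at positions 8 (G/U, transversion), 9 (A/G, transition), 16 (C/U, transition), 17 (A/U, transversion), 20 (G/A, transition), 22 (G/C, transversion), 23 (C/A, transversion), 24 (G/C, transversion), 26 (A/C, transversion), 28 (U/G, transversion), 39 (C/U, transition), 42 (C/G, transversion).
Of the 12 differences, 4 transitions and 8 transversions over 42 sites: P = 4/42 = 0.095238, Q = 8/42 = 0.190476.
d = −0.5·ln(0.619048) − 0.25·ln(0.619048) = −0.5·(-0.479572) − 0.25·(-0.479572) = 0.3597.

0.3597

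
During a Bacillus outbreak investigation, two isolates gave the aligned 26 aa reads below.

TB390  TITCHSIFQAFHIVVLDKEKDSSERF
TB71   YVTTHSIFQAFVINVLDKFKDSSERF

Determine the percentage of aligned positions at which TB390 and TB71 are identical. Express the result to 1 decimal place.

Mismatches occur at site 1 (T/Y), site 2 (I/V), site 4 (C/T), site 12 (H/V), site 14 (V/N), site 19 (E/F).
20 of the 26 sites match, so the percent identity is 20/26 × 100 = 76.9%.

76.9%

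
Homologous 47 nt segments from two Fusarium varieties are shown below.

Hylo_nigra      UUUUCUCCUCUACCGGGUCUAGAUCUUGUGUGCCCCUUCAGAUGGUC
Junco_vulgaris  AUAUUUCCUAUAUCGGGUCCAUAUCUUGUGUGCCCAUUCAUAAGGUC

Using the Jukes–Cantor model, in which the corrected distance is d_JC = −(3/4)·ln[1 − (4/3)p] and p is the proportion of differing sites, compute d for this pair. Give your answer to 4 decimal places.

0.2502

Differing sites — 1:U/A; 3:U/A; 5:C/U; 10:C/A; 13:C/U; 20:U/C; 22:G/U; 36:C/A; 41:G/U; 43:U/A.
p = 10/47 = 0.212766.
d = −0.75 · ln(1 − (4/3)·0.212766) = −0.75 · ln(0.716312) = −0.75 · (-0.333639) = 0.2502.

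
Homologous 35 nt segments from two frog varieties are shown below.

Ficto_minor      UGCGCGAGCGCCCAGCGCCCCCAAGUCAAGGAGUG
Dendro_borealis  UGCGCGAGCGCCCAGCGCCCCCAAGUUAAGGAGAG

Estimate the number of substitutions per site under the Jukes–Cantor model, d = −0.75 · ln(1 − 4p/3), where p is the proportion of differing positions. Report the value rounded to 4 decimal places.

0.0594

The sequences differ at positions 27 (C/U), 34 (U/A).
p = 2/35 = 0.057143.
d = −0.75 · ln(1 − (4/3)·0.057143) = −0.75 · ln(0.923809) = −0.75 · (-0.079250) = 0.0594.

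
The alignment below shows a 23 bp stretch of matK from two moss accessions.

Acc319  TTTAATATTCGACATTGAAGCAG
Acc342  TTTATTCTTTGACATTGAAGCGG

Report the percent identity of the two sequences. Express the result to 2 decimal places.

Differing sites — 5:A/T; 7:A/C; 10:C/T; 22:A/G.
19 of the 23 sites match, so the percent identity is 19/23 × 100 = 82.61%.

82.61%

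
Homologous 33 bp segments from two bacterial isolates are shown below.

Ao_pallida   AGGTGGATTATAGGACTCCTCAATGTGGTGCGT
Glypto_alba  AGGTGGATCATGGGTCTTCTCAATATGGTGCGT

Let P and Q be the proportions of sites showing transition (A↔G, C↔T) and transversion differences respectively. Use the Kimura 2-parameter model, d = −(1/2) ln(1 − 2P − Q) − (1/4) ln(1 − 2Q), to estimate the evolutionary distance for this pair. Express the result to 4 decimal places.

Differing sites — 9:T/C (Ti); 12:A/G (Ti); 15:A/T (Tv); 18:C/T (Ti); 25:G/A (Ti).
Of the 5 differences, 4 transitions and 1 transversion over 33 sites: P = 4/33 = 0.121212, Q = 1/33 = 0.030303.
d = −0.5·ln(0.727273) − 0.25·ln(0.939394) = −0.5·(-0.318453) − 0.25·(-0.062520) = 0.1749.

0.1749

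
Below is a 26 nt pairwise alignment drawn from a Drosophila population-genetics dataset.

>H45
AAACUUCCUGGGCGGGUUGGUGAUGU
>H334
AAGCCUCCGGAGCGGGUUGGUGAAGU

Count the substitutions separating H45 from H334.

Differing sites — 3:A/G; 5:U/C; 9:U/G; 11:G/A; 24:U/A.
That gives 5 mismatches out of 26 aligned sites, so the Hamming distance is 5.

5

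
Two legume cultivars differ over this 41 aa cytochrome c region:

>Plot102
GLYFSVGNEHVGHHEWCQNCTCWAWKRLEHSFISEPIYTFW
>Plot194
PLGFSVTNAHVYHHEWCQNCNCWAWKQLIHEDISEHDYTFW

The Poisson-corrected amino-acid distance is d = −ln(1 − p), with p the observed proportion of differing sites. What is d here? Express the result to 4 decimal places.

0.3463

Differing sites — 1:G/P; 3:Y/G; 7:G/T; 9:E/A; 12:G/Y; 21:T/N; 27:R/Q; 29:E/I; 31:S/E; 32:F/D; 36:P/H; 37:I/D.
p = 12/41 = 0.292683.
d = −ln(1 − 0.292683) = −ln(0.707317) = 0.3463.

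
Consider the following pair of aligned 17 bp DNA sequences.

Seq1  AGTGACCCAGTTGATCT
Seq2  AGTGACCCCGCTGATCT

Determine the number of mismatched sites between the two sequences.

The sequences differ at positions 9 (A/C), 11 (T/C).
That gives 2 mismatches out of 17 aligned sites, so the Hamming distance is 2.

2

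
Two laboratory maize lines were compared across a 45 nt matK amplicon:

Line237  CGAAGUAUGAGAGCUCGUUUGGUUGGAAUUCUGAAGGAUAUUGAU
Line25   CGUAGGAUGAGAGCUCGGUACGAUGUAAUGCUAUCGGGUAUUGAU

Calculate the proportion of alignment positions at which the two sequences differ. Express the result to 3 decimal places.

Mismatches occur at site 3 (A→U), site 6 (U→G), site 18 (U→G), site 20 (U→A), site 21 (G→C), site 23 (U→A), site 26 (G→U), site 30 (U→G), site 33 (G→A), site 34 (A→U), site 35 (A→C), site 38 (A→G).
There are 12 differences over 45 sites, so p = 12/45 = 0.267.

0.267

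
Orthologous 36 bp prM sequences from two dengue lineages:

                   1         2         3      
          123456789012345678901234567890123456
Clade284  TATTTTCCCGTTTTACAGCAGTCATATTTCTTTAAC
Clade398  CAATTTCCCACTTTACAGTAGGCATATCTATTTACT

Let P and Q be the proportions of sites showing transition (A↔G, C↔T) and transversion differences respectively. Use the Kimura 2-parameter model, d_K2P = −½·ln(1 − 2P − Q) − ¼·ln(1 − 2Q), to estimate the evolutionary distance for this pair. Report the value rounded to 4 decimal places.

0.3567

The sequences differ at positions 1 (T/C, transition), 3 (T/A, transversion), 10 (G/A, transition), 11 (T/C, transition), 19 (C/T, transition), 22 (T/G, transversion), 28 (T/C, transition), 30 (C/A, transversion), 35 (A/C, transversion), 36 (C/T, transition).
Of the 10 differences, 6 transitions and 4 transversions over 36 sites: P = 6/36 = 0.166667, Q = 4/36 = 0.111111.
d = −0.5·ln(0.555555) − 0.25·ln(0.777778) = −0.5·(-0.587788) − 0.25·(-0.251314) = 0.3567.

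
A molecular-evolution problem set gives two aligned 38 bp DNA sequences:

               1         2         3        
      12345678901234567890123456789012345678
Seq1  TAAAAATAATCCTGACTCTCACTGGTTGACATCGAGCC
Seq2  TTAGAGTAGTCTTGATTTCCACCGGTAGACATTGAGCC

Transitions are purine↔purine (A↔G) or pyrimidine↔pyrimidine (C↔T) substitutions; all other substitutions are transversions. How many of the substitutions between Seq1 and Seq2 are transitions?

Differing sites — 2:A/T (Tv); 4:A/G (Ti); 6:A/G (Ti); 9:A/G (Ti); 12:C/T (Ti); 16:C/T (Ti); 18:C/T (Ti); 19:T/C (Ti); 23:T/C (Ti); 27:T/A (Tv); 33:C/T (Ti).
Of the 11 differences, 9 transitions and 2 transversions, so the answer is 9.

9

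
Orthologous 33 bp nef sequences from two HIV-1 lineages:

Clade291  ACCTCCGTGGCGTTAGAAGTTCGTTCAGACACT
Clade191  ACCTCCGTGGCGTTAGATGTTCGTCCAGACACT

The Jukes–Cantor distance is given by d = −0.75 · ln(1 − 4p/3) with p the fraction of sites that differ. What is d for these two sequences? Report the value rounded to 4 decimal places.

Mismatches occur at site 18 (A→T), site 25 (T→C).
p = 2/33 = 0.060606.
d = −0.75 · ln(1 − (4/3)·0.060606) = −0.75 · ln(0.919192) = −0.75 · (-0.084260) = 0.0632.

0.0632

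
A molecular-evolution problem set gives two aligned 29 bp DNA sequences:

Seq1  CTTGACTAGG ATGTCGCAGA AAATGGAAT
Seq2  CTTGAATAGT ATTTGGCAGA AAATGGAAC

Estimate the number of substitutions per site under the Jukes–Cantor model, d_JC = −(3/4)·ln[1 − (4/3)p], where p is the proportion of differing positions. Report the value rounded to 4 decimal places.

0.1959

The sequences differ at positions 6 (C/A), 10 (G/T), 13 (G/T), 15 (C/G), 29 (T/C).
p = 5/29 = 0.172414.
d = −0.75 · ln(1 − (4/3)·0.172414) = −0.75 · ln(0.770115) = −0.75 · (-0.261215) = 0.1959.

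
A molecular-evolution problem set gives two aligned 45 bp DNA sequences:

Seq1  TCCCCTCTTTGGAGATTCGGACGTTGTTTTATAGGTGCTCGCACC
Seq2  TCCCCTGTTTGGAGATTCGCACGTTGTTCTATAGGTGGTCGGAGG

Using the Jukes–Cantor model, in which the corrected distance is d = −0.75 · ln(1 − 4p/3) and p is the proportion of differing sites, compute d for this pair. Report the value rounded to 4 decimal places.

0.1743

Differing sites — 7:C/G; 20:G/C; 29:T/C; 38:C/G; 42:C/G; 44:C/G; 45:C/G.
p = 7/45 = 0.155556.
d = −0.75 · ln(1 − (4/3)·0.155556) = −0.75 · ln(0.792592) = −0.75 · (-0.232447) = 0.1743.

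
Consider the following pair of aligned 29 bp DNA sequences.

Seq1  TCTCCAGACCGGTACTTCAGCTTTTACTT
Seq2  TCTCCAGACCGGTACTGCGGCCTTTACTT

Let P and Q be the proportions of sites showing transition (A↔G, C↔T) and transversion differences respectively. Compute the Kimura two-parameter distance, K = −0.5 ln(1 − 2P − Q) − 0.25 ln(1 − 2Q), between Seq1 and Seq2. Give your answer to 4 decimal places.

Differing sites — 17:T/G (Tv); 19:A/G (Ti); 22:T/C (Ti).
Of the 3 differences, 2 transitions and 1 transversion over 29 sites: P = 2/29 = 0.068966, Q = 1/29 = 0.034483.
d = −0.5·ln(0.827585) − 0.25·ln(0.931034) = −0.5·(-0.189243) − 0.25·(-0.071459) = 0.1125.

0.1125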